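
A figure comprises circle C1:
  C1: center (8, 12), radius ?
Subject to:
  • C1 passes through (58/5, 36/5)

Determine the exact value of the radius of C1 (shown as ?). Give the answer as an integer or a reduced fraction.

1. [C1∋P]  r_C1² − 36 = 0  ⇒  r_C1 = 6 (r>0 drops 1)

6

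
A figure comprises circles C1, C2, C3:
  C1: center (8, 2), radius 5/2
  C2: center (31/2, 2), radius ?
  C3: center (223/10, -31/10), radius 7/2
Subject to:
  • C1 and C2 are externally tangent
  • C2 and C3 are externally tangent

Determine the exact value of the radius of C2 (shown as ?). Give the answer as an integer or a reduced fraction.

5

1. [ext C1·C2]  r_C2² + 5r_C2 − 50 = 0  ⇒  r_C2 = 5 (r>0 drops 1)
2. [ext C2·C3]  r_C2² + 7r_C2 − 60 = 0  ⇒  r_C2 = 5 (r>0 drops 1)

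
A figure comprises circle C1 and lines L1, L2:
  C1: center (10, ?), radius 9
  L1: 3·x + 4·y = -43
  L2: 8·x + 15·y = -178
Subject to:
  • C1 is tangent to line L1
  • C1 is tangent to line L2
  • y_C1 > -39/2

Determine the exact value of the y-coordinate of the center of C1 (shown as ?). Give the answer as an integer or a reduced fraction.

-7

1. [C1‖L1]  y_C1² + (73/2)y_C1 + 413/2 = 0  ⇒  y_C1 = -59/2 or -7
2. [C1‖L2]  y_C1² + (172/5)y_C1 + 959/5 = 0  ⇒  y_C1 = -137/5 or -7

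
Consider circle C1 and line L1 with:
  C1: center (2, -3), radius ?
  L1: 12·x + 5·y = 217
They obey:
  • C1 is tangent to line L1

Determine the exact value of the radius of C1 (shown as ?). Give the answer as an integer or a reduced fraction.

1. [C1‖L1]  r_C1² − 256 = 0  ⇒  r_C1 = 16 (r>0 drops 1)

16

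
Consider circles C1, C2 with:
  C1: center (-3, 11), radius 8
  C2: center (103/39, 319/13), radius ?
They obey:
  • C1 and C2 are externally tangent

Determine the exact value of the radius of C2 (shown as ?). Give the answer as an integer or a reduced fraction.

1. [ext C1·C2]  r_C2² + 16r_C2 − 1360/9 = 0  ⇒  r_C2 = 20/3 (r>0 drops 1)

20/3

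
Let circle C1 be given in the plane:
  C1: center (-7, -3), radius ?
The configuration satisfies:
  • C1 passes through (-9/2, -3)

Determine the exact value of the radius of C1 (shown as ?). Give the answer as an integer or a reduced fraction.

5/2

1. [C1∋P]  r_C1² − 25/4 = 0  ⇒  r_C1 = 5/2 (r>0 drops 1)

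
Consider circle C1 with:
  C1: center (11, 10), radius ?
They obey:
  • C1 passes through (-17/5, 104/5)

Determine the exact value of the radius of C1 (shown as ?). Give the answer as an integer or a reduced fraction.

18

1. [C1∋P]  r_C1² − 324 = 0  ⇒  r_C1 = 18 (r>0 drops 1)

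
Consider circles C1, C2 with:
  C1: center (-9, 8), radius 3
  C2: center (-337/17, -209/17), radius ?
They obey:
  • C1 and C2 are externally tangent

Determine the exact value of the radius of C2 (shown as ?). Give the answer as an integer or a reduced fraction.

1. [ext C1·C2]  r_C2² + 6r_C2 − 520 = 0  ⇒  r_C2 = 20 (r>0 drops 1)

20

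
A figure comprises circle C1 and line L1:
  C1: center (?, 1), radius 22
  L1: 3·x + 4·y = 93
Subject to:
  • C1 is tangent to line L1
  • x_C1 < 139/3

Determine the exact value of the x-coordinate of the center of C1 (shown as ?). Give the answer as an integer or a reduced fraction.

-7

1. [C1‖L1]  x_C1² − (178/3)x_C1 − 1393/3 = 0  ⇒  x_C1 = -7 or 199/3
2. given x_C1 < 139/3: keep -7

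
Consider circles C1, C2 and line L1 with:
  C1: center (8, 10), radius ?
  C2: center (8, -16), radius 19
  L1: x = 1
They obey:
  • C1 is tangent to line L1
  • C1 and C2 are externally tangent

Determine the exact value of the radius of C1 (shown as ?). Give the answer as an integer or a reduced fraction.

1. [C1‖L1]  r_C1² − 49 = 0  ⇒  r_C1 = 7 (r>0 drops 1)
2. [ext C1·C2]  r_C1² + 38r_C1 − 315 = 0  ⇒  r_C1 = 7 (r>0 drops 1)

7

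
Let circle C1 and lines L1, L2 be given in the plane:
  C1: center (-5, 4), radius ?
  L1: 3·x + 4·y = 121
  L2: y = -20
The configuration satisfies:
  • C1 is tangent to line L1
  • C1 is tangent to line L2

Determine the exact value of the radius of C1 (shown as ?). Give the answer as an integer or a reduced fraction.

1. [C1‖L1]  r_C1² − 576 = 0  ⇒  r_C1 = 24 (r>0 drops 1)
2. [C1‖L2]  r_C1² − 576 = 0  ⇒  r_C1 = 24 (r>0 drops 1)

24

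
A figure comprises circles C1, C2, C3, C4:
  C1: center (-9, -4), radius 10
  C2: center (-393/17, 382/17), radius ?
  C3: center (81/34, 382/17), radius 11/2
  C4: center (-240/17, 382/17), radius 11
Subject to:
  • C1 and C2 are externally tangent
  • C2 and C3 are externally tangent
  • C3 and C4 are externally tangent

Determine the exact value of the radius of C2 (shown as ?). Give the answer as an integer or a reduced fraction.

20

1. [ext C1·C2]  r_C2² + 20r_C2 − 800 = 0  ⇒  r_C2 = 20 (r>0 drops 1)
2. [ext C2·C3]  r_C2² + 11r_C2 − 620 = 0  ⇒  r_C2 = 20 (r>0 drops 1)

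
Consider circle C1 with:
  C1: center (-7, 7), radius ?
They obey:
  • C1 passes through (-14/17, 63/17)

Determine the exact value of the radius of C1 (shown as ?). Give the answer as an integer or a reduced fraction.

1. [C1∋P]  r_C1² − 49 = 0  ⇒  r_C1 = 7 (r>0 drops 1)

7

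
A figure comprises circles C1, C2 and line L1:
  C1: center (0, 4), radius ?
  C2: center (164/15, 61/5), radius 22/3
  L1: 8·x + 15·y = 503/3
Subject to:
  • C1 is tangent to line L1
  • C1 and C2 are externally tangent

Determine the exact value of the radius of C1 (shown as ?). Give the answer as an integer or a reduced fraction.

19/3

1. [C1‖L1]  r_C1² − 361/9 = 0  ⇒  r_C1 = 19/3 (r>0 drops 1)
2. [ext C1·C2]  r_C1² + (44/3)r_C1 − 133 = 0  ⇒  r_C1 = 19/3 (r>0 drops 1)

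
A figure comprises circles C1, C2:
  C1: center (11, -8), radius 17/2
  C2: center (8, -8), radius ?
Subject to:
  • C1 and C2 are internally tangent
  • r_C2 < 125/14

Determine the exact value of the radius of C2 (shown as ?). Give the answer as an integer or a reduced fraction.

1. [int C1,C2]  r_C2² − 17r_C2 + 253/4 = 0  ⇒  r_C2 = 11/2 or 23/2
2. given r_C2 < 125/14: keep 11/2

11/2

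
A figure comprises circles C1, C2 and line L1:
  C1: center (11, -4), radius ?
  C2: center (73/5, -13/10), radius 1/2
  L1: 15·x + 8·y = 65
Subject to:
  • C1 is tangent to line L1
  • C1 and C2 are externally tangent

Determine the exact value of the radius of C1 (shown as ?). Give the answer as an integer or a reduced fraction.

1. [C1‖L1]  r_C1² − 16 = 0  ⇒  r_C1 = 4 (r>0 drops 1)
2. [ext C1·C2]  r_C1² + 1r_C1 − 20 = 0  ⇒  r_C1 = 4 (r>0 drops 1)

4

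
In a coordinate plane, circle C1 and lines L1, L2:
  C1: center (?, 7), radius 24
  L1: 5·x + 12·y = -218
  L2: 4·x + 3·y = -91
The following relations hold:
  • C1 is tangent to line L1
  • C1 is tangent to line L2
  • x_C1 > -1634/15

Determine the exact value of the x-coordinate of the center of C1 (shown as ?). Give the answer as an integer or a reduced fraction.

2

1. [C1‖L1]  x_C1² + (604/5)x_C1 − 1228/5 = 0  ⇒  x_C1 = -614/5 or 2
2. [C1‖L2]  x_C1² + 56x_C1 − 116 = 0  ⇒  x_C1 = -58 or 2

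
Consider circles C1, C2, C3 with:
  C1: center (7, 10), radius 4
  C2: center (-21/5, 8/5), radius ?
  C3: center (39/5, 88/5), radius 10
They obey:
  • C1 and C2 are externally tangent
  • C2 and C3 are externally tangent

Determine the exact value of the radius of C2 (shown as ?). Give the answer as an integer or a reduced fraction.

10

1. [ext C1·C2]  r_C2² + 8r_C2 − 180 = 0  ⇒  r_C2 = 10 (r>0 drops 1)
2. [ext C2·C3]  r_C2² + 20r_C2 − 300 = 0  ⇒  r_C2 = 10 (r>0 drops 1)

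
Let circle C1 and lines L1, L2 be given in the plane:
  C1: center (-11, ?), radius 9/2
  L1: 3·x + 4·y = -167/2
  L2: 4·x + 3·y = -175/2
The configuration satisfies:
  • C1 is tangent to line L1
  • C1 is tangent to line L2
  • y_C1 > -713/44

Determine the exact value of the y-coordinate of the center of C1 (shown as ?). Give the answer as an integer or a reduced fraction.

-7

1. [C1‖L1]  y_C1² + (101/4)y_C1 + 511/4 = 0  ⇒  y_C1 = -73/4 or -7
2. [C1‖L2]  y_C1² + 29y_C1 + 154 = 0  ⇒  y_C1 = -22 or -7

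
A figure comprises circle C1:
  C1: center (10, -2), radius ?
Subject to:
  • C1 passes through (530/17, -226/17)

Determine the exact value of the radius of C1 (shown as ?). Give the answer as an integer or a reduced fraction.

1. [C1∋P]  r_C1² − 576 = 0  ⇒  r_C1 = 24 (r>0 drops 1)

24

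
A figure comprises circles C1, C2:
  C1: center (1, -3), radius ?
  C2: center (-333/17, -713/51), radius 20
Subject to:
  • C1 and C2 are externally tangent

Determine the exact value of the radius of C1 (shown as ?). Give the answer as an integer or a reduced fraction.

1. [ext C1·C2]  r_C1² + 40r_C1 − 1300/9 = 0  ⇒  r_C1 = 10/3 (r>0 drops 1)

10/3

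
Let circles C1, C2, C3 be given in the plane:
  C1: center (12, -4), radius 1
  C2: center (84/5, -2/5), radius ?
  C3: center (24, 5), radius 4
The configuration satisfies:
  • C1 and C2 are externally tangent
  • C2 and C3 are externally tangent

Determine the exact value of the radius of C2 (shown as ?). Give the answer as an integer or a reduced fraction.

1. [ext C1·C2]  r_C2² + 2r_C2 − 35 = 0  ⇒  r_C2 = 5 (r>0 drops 1)
2. [ext C2·C3]  r_C2² + 8r_C2 − 65 = 0  ⇒  r_C2 = 5 (r>0 drops 1)

5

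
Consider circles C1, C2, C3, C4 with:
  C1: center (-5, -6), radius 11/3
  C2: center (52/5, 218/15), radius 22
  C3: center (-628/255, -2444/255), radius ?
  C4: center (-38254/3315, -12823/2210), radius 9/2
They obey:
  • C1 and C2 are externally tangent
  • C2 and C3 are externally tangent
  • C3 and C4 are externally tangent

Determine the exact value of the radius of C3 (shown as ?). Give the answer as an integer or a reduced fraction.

1. [ext C2·C3]  r_C3² + 44r_C3 − 2368/9 = 0  ⇒  r_C3 = 16/3 (r>0 drops 1)
2. [ext C3·C4]  r_C3² + 9r_C3 − 688/9 = 0  ⇒  r_C3 = 16/3 (r>0 drops 1)

16/3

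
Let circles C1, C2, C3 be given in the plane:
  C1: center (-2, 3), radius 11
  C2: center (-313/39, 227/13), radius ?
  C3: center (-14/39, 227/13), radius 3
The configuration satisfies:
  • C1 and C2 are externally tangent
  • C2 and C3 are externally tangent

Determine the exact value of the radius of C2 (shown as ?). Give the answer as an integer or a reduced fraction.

14/3

1. [ext C1·C2]  r_C2² + 22r_C2 − 1120/9 = 0  ⇒  r_C2 = 14/3 (r>0 drops 1)
2. [ext C2·C3]  r_C2² + 6r_C2 − 448/9 = 0  ⇒  r_C2 = 14/3 (r>0 drops 1)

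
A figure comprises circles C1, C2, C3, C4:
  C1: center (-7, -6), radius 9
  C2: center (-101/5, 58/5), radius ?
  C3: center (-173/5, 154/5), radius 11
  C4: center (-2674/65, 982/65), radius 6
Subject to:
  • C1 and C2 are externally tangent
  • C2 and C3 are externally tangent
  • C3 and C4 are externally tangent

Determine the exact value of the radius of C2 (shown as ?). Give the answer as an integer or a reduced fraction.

1. [ext C1·C2]  r_C2² + 18r_C2 − 403 = 0  ⇒  r_C2 = 13 (r>0 drops 1)
2. [ext C2·C3]  r_C2² + 22r_C2 − 455 = 0  ⇒  r_C2 = 13 (r>0 drops 1)

13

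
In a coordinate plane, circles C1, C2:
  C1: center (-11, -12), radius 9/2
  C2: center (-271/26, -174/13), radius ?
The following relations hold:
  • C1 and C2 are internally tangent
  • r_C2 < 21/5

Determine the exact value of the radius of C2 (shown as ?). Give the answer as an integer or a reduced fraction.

1. [int C1,C2]  r_C2² − 9r_C2 + 18 = 0  ⇒  r_C2 = 3 or 6
2. given r_C2 < 21/5: keep 3

3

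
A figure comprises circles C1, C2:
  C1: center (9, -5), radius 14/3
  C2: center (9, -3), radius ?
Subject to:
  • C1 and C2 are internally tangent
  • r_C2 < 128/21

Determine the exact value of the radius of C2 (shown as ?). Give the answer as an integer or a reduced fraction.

1. [int C1,C2]  r_C2² − (28/3)r_C2 + 160/9 = 0  ⇒  r_C2 = 8/3 or 20/3
2. given r_C2 < 128/21: keep 8/3

8/3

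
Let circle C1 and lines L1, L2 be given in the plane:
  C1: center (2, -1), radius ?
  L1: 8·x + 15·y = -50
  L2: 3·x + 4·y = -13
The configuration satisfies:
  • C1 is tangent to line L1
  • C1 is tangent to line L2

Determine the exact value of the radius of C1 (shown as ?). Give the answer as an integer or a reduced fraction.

1. [C1‖L1]  r_C1² − 9 = 0  ⇒  r_C1 = 3 (r>0 drops 1)
2. [C1‖L2]  r_C1² − 9 = 0  ⇒  r_C1 = 3 (r>0 drops 1)

3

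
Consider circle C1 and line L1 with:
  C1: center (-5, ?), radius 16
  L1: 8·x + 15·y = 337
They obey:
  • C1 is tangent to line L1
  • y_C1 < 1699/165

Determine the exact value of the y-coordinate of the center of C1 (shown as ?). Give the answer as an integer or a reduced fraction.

1. [C1‖L1]  y_C1² − (754/15)y_C1 + 4543/15 = 0  ⇒  y_C1 = 7 or 649/15
2. given y_C1 < 1699/165: keep 7

7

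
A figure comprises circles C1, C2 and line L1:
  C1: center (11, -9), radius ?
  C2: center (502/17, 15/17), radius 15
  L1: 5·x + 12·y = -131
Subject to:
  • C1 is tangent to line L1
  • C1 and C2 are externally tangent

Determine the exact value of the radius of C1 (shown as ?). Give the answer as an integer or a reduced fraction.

6

1. [C1‖L1]  r_C1² − 36 = 0  ⇒  r_C1 = 6 (r>0 drops 1)
2. [ext C1·C2]  r_C1² + 30r_C1 − 216 = 0  ⇒  r_C1 = 6 (r>0 drops 1)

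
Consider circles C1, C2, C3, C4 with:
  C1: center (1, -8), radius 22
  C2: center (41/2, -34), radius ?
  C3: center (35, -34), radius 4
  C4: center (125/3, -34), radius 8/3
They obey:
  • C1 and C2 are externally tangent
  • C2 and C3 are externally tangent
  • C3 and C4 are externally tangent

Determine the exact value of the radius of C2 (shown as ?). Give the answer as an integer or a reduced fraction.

21/2

1. [ext C1·C2]  r_C2² + 44r_C2 − 2289/4 = 0  ⇒  r_C2 = 21/2 (r>0 drops 1)
2. [ext C2·C3]  r_C2² + 8r_C2 − 777/4 = 0  ⇒  r_C2 = 21/2 (r>0 drops 1)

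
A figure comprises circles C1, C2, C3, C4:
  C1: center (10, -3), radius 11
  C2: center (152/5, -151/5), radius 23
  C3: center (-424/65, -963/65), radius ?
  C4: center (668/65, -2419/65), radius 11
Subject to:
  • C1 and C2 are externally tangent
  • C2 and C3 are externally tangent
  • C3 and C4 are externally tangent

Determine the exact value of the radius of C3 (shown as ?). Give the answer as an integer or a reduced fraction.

1. [ext C2·C3]  r_C3² + 46r_C3 − 1071 = 0  ⇒  r_C3 = 17 (r>0 drops 1)
2. [ext C3·C4]  r_C3² + 22r_C3 − 663 = 0  ⇒  r_C3 = 17 (r>0 drops 1)

17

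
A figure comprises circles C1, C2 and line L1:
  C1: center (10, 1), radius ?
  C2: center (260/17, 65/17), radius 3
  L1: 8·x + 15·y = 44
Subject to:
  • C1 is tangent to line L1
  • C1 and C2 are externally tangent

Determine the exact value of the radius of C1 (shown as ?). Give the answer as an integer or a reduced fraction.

3

1. [C1‖L1]  r_C1² − 9 = 0  ⇒  r_C1 = 3 (r>0 drops 1)
2. [ext C1·C2]  r_C1² + 6r_C1 − 27 = 0  ⇒  r_C1 = 3 (r>0 drops 1)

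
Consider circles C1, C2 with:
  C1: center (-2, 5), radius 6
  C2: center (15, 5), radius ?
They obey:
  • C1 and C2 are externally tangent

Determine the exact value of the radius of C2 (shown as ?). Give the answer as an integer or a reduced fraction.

11

1. [ext C1·C2]  r_C2² + 12r_C2 − 253 = 0  ⇒  r_C2 = 11 (r>0 drops 1)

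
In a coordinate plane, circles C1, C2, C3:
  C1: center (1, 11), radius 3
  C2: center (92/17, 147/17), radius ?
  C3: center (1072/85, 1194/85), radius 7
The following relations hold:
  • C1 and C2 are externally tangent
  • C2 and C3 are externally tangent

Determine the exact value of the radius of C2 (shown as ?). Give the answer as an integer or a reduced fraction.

1. [ext C1·C2]  r_C2² + 6r_C2 − 16 = 0  ⇒  r_C2 = 2 (r>0 drops 1)
2. [ext C2·C3]  r_C2² + 14r_C2 − 32 = 0  ⇒  r_C2 = 2 (r>0 drops 1)

2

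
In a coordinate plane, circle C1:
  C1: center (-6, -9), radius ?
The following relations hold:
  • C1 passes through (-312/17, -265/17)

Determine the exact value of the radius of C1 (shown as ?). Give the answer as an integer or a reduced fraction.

1. [C1∋P]  r_C1² − 196 = 0  ⇒  r_C1 = 14 (r>0 drops 1)

14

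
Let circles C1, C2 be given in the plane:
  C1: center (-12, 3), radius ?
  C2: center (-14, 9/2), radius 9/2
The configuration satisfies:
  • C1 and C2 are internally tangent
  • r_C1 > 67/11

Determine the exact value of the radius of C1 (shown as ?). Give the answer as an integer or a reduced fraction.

7

1. [int C1,C2]  r_C1² − 9r_C1 + 14 = 0  ⇒  r_C1 = 2 or 7
2. given r_C1 > 67/11: keep 7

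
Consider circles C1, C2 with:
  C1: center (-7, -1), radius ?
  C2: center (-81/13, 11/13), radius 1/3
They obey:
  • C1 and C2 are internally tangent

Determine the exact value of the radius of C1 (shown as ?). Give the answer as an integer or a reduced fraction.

7/3

1. [int C1,C2]  r_C1² − (2/3)r_C1 − 35/9 = 0  ⇒  r_C1 = 7/3 (r>0 drops 1)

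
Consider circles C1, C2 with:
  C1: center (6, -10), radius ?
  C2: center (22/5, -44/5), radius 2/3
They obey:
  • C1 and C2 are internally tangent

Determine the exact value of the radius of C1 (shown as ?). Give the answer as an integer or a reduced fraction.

1. [int C1,C2]  r_C1² − (4/3)r_C1 − 32/9 = 0  ⇒  r_C1 = 8/3 (r>0 drops 1)

8/3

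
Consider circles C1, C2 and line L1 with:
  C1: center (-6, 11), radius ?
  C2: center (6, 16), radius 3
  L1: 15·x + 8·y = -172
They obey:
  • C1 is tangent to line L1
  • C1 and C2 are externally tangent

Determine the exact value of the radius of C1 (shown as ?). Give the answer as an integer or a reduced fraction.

1. [C1‖L1]  r_C1² − 100 = 0  ⇒  r_C1 = 10 (r>0 drops 1)
2. [ext C1·C2]  r_C1² + 6r_C1 − 160 = 0  ⇒  r_C1 = 10 (r>0 drops 1)

10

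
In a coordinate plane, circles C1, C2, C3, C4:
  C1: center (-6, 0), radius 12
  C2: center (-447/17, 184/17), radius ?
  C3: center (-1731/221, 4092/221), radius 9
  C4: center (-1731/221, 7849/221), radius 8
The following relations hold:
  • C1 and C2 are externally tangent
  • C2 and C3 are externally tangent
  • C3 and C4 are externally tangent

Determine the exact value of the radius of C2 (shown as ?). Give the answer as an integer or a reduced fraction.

11

1. [ext C1·C2]  r_C2² + 24r_C2 − 385 = 0  ⇒  r_C2 = 11 (r>0 drops 1)
2. [ext C2·C3]  r_C2² + 18r_C2 − 319 = 0  ⇒  r_C2 = 11 (r>0 drops 1)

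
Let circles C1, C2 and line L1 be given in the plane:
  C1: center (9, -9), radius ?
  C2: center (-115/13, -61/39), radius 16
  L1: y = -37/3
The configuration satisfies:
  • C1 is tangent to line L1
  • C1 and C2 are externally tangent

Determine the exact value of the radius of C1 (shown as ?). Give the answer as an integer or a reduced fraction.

10/3

1. [C1‖L1]  r_C1² − 100/9 = 0  ⇒  r_C1 = 10/3 (r>0 drops 1)
2. [ext C1·C2]  r_C1² + 32r_C1 − 1060/9 = 0  ⇒  r_C1 = 10/3 (r>0 drops 1)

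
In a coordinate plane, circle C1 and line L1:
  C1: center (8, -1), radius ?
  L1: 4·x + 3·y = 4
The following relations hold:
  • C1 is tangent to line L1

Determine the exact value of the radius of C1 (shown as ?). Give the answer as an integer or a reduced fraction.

5

1. [C1‖L1]  r_C1² − 25 = 0  ⇒  r_C1 = 5 (r>0 drops 1)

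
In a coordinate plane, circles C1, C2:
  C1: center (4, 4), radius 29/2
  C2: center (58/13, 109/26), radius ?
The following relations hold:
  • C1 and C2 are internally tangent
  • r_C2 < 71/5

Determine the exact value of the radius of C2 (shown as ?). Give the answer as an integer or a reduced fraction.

14

1. [int C1,C2]  r_C2² − 29r_C2 + 210 = 0  ⇒  r_C2 = 14 or 15
2. given r_C2 < 71/5: keep 14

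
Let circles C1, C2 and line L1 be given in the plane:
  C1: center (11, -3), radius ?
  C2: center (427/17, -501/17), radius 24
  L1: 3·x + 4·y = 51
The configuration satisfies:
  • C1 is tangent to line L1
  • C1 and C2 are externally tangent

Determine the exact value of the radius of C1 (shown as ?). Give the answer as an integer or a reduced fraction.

1. [C1‖L1]  r_C1² − 36 = 0  ⇒  r_C1 = 6 (r>0 drops 1)
2. [ext C1·C2]  r_C1² + 48r_C1 − 324 = 0  ⇒  r_C1 = 6 (r>0 drops 1)

6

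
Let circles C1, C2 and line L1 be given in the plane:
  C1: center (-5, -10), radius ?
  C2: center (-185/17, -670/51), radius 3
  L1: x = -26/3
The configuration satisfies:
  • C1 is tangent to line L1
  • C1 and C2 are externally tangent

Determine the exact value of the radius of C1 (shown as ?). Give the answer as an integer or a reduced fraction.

1. [C1‖L1]  r_C1² − 121/9 = 0  ⇒  r_C1 = 11/3 (r>0 drops 1)
2. [ext C1·C2]  r_C1² + 6r_C1 − 319/9 = 0  ⇒  r_C1 = 11/3 (r>0 drops 1)

11/3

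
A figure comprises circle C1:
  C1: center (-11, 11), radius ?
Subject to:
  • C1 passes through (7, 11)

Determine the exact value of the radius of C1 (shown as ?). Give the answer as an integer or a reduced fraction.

1. [C1∋P]  r_C1² − 324 = 0  ⇒  r_C1 = 18 (r>0 drops 1)

18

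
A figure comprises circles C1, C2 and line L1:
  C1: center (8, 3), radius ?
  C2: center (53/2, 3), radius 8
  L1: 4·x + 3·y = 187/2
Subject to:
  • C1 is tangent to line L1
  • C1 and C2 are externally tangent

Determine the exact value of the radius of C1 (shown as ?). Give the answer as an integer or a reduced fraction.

1. [C1‖L1]  r_C1² − 441/4 = 0  ⇒  r_C1 = 21/2 (r>0 drops 1)
2. [ext C1·C2]  r_C1² + 16r_C1 − 1113/4 = 0  ⇒  r_C1 = 21/2 (r>0 drops 1)

21/2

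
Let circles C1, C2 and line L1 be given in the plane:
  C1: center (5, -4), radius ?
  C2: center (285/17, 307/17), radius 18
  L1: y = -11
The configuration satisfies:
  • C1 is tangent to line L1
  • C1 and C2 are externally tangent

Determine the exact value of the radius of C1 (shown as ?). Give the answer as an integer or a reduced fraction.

7

1. [C1‖L1]  r_C1² − 49 = 0  ⇒  r_C1 = 7 (r>0 drops 1)
2. [ext C1·C2]  r_C1² + 36r_C1 − 301 = 0  ⇒  r_C1 = 7 (r>0 drops 1)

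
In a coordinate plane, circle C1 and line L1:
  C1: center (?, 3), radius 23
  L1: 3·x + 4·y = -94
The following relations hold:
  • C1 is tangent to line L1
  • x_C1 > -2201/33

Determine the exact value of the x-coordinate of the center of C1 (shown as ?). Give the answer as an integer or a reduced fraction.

1. [C1‖L1]  x_C1² + (212/3)x_C1 − 221 = 0  ⇒  x_C1 = -221/3 or 3
2. given x_C1 > -2201/33: keep 3

3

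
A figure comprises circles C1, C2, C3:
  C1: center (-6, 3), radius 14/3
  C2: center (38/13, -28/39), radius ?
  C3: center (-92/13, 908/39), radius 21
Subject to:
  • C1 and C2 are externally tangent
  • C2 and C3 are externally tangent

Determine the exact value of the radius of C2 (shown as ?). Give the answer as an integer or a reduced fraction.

5

1. [ext C1·C2]  r_C2² + (28/3)r_C2 − 215/3 = 0  ⇒  r_C2 = 5 (r>0 drops 1)
2. [ext C2·C3]  r_C2² + 42r_C2 − 235 = 0  ⇒  r_C2 = 5 (r>0 drops 1)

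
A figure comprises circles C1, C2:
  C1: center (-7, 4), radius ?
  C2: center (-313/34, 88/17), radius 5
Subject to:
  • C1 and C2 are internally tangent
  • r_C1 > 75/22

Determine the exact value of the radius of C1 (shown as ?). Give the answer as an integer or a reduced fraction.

15/2

1. [int C1,C2]  r_C1² − 10r_C1 + 75/4 = 0  ⇒  r_C1 = 5/2 or 15/2
2. given r_C1 > 75/22: keep 15/2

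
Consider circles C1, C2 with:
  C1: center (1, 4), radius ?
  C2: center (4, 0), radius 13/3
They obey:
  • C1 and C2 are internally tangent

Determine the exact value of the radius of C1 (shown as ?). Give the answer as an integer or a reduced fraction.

28/3

1. [int C1,C2]  r_C1² − (26/3)r_C1 − 56/9 = 0  ⇒  r_C1 = 28/3 (r>0 drops 1)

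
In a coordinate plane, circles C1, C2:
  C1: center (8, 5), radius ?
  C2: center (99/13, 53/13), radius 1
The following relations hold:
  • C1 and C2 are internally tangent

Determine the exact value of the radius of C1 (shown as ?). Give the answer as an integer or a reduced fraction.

1. [int C1,C2]  r_C1² − 2r_C1 = 0  ⇒  r_C1 = 2 (r>0 drops 1)

2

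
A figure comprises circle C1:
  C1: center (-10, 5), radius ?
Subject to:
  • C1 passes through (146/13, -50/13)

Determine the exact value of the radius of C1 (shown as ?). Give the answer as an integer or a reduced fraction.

23

1. [C1∋P]  r_C1² − 529 = 0  ⇒  r_C1 = 23 (r>0 drops 1)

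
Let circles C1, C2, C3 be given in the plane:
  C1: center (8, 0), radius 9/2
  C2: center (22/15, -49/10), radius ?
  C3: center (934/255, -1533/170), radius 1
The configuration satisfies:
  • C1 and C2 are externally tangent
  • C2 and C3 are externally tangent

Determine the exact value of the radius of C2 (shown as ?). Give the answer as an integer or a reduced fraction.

11/3

1. [ext C1·C2]  r_C2² + 9r_C2 − 418/9 = 0  ⇒  r_C2 = 11/3 (r>0 drops 1)
2. [ext C2·C3]  r_C2² + 2r_C2 − 187/9 = 0  ⇒  r_C2 = 11/3 (r>0 drops 1)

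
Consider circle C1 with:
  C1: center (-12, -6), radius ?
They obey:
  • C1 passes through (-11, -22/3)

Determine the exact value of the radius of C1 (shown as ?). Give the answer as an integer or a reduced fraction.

1. [C1∋P]  r_C1² − 25/9 = 0  ⇒  r_C1 = 5/3 (r>0 drops 1)

5/3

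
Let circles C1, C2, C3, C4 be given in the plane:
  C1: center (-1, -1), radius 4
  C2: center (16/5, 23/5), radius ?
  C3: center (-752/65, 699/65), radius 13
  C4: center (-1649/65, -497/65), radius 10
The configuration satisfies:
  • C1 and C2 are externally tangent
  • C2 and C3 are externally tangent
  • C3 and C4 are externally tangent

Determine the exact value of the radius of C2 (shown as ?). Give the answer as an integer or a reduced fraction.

1. [ext C1·C2]  r_C2² + 8r_C2 − 33 = 0  ⇒  r_C2 = 3 (r>0 drops 1)
2. [ext C2·C3]  r_C2² + 26r_C2 − 87 = 0  ⇒  r_C2 = 3 (r>0 drops 1)

3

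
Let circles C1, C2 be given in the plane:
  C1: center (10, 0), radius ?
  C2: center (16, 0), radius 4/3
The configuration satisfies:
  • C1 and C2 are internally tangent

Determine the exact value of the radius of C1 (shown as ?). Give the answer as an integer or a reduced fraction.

1. [int C1,C2]  r_C1² − (8/3)r_C1 − 308/9 = 0  ⇒  r_C1 = 22/3 (r>0 drops 1)

22/3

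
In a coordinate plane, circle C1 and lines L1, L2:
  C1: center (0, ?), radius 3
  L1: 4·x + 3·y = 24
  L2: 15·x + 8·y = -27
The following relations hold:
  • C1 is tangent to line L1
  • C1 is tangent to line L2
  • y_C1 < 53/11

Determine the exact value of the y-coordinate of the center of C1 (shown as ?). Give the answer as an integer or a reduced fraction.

1. [C1‖L1]  y_C1² − 16y_C1 + 39 = 0  ⇒  y_C1 = 3 or 13
2. [C1‖L2]  y_C1² + (27/4)y_C1 − 117/4 = 0  ⇒  y_C1 = -39/4 or 3

3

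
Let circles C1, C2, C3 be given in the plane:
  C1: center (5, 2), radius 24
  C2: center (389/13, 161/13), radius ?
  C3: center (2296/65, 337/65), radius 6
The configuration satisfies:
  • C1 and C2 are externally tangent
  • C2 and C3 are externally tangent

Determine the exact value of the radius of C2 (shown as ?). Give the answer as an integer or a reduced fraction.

3

1. [ext C1·C2]  r_C2² + 48r_C2 − 153 = 0  ⇒  r_C2 = 3 (r>0 drops 1)
2. [ext C2·C3]  r_C2² + 12r_C2 − 45 = 0  ⇒  r_C2 = 3 (r>0 drops 1)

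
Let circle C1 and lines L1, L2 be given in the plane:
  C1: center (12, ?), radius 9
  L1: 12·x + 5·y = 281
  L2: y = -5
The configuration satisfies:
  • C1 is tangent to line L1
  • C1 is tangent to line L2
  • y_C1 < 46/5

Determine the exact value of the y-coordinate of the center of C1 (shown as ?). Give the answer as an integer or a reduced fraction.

1. [C1‖L1]  y_C1² − (274/5)y_C1 + 1016/5 = 0  ⇒  y_C1 = 4 or 254/5
2. [C1‖L2]  y_C1² + 10y_C1 − 56 = 0  ⇒  y_C1 = -14 or 4

4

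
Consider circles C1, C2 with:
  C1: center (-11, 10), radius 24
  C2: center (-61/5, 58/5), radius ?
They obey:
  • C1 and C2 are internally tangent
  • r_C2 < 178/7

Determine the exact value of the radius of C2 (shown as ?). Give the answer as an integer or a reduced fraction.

1. [int C1,C2]  r_C2² − 48r_C2 + 572 = 0  ⇒  r_C2 = 22 or 26
2. given r_C2 < 178/7: keep 22

22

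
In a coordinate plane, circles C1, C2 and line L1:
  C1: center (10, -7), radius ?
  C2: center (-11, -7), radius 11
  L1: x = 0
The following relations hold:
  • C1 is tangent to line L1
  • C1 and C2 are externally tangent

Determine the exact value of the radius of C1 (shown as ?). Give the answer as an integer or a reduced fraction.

1. [C1‖L1]  r_C1² − 100 = 0  ⇒  r_C1 = 10 (r>0 drops 1)
2. [ext C1·C2]  r_C1² + 22r_C1 − 320 = 0  ⇒  r_C1 = 10 (r>0 drops 1)

10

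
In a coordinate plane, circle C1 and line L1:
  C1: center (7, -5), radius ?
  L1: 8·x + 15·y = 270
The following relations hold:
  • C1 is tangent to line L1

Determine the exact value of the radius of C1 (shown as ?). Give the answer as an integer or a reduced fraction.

17

1. [C1‖L1]  r_C1² − 289 = 0  ⇒  r_C1 = 17 (r>0 drops 1)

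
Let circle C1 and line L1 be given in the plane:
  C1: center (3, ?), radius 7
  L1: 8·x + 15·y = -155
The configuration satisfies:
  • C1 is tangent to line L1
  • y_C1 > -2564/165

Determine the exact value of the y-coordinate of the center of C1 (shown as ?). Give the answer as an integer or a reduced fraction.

1. [C1‖L1]  y_C1² + (358/15)y_C1 + 1192/15 = 0  ⇒  y_C1 = -298/15 or -4
2. given y_C1 > -2564/165: keep -4

-4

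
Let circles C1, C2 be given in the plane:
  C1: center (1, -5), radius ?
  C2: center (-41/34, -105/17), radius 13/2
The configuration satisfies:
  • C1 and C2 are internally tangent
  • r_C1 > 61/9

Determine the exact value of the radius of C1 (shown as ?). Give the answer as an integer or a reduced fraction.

9

1. [int C1,C2]  r_C1² − 13r_C1 + 36 = 0  ⇒  r_C1 = 4 or 9
2. given r_C1 > 61/9: keep 9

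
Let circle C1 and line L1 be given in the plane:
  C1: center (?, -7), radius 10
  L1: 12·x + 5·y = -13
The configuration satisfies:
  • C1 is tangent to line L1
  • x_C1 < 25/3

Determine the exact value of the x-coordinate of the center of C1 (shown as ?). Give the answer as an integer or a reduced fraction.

1. [C1‖L1]  x_C1² − (11/3)x_C1 − 114 = 0  ⇒  x_C1 = -9 or 38/3
2. given x_C1 < 25/3: keep -9

-9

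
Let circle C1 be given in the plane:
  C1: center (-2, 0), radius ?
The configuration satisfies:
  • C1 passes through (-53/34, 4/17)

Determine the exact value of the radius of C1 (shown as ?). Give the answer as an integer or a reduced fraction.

1. [C1∋P]  r_C1² − 1/4 = 0  ⇒  r_C1 = 1/2 (r>0 drops 1)

1/2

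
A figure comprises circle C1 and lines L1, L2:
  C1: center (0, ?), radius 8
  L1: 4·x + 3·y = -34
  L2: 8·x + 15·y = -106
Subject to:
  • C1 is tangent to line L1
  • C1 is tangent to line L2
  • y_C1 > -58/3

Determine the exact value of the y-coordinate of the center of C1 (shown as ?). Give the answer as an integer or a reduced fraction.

1. [C1‖L1]  y_C1² + (68/3)y_C1 − 148/3 = 0  ⇒  y_C1 = -74/3 or 2
2. [C1‖L2]  y_C1² + (212/15)y_C1 − 484/15 = 0  ⇒  y_C1 = -242/15 or 2

2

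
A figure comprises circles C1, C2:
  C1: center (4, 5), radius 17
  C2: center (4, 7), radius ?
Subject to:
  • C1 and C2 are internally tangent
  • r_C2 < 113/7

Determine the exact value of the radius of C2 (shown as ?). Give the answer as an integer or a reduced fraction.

15

1. [int C1,C2]  r_C2² − 34r_C2 + 285 = 0  ⇒  r_C2 = 15 or 19
2. given r_C2 < 113/7: keep 15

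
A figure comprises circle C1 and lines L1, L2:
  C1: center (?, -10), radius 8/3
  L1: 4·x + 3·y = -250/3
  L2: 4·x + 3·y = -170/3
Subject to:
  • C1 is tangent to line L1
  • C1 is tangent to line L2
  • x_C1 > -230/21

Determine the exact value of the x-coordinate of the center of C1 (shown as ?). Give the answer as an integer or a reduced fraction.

-10

1. [C1‖L1]  x_C1² + (80/3)x_C1 + 500/3 = 0  ⇒  x_C1 = -50/3 or -10
2. [C1‖L2]  x_C1² + (40/3)x_C1 + 100/3 = 0  ⇒  x_C1 = -10 or -10/3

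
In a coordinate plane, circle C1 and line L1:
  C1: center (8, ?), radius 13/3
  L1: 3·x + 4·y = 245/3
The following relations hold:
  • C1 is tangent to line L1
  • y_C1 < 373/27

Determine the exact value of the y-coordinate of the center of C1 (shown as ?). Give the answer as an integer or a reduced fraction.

1. [C1‖L1]  y_C1² − (173/6)y_C1 + 357/2 = 0  ⇒  y_C1 = 9 or 119/6
2. given y_C1 < 373/27: keep 9

9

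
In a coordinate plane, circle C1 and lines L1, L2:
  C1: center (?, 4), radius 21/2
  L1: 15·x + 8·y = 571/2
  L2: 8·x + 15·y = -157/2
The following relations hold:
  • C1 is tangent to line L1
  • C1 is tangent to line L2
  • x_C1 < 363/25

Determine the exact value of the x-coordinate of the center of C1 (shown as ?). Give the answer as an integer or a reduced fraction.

5

1. [C1‖L1]  x_C1² − (169/5)x_C1 + 144 = 0  ⇒  x_C1 = 5 or 144/5
2. [C1‖L2]  x_C1² + (277/8)x_C1 − 1585/8 = 0  ⇒  x_C1 = -317/8 or 5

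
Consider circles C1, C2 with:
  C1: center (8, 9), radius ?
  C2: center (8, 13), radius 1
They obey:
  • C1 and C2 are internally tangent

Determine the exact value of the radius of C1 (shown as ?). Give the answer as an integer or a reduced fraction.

5

1. [int C1,C2]  r_C1² − 2r_C1 − 15 = 0  ⇒  r_C1 = 5 (r>0 drops 1)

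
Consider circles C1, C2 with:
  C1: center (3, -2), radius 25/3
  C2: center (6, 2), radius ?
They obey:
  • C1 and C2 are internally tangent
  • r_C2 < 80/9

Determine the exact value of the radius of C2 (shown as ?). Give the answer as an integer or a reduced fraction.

10/3

1. [int C1,C2]  r_C2² − (50/3)r_C2 + 400/9 = 0  ⇒  r_C2 = 10/3 or 40/3
2. given r_C2 < 80/9: keep 10/3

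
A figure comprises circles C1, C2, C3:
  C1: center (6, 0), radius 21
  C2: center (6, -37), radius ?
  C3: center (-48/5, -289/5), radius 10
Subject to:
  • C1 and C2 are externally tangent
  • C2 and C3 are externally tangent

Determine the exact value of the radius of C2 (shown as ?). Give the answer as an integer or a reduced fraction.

16

1. [ext C1·C2]  r_C2² + 42r_C2 − 928 = 0  ⇒  r_C2 = 16 (r>0 drops 1)
2. [ext C2·C3]  r_C2² + 20r_C2 − 576 = 0  ⇒  r_C2 = 16 (r>0 drops 1)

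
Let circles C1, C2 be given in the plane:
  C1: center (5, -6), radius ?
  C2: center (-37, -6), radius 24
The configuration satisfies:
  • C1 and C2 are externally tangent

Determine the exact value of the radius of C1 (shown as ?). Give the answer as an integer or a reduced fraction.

18

1. [ext C1·C2]  r_C1² + 48r_C1 − 1188 = 0  ⇒  r_C1 = 18 (r>0 drops 1)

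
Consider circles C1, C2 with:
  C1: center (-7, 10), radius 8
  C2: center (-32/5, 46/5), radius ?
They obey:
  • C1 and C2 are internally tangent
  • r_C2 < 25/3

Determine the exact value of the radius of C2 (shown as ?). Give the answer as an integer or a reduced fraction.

7

1. [int C1,C2]  r_C2² − 16r_C2 + 63 = 0  ⇒  r_C2 = 7 or 9
2. given r_C2 < 25/3: keep 7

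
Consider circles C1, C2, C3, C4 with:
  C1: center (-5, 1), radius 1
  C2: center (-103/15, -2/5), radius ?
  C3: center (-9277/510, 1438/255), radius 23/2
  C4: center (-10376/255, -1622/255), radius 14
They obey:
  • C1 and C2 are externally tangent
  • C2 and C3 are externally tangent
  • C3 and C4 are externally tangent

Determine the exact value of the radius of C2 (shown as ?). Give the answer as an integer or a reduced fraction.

4/3

1. [ext C1·C2]  r_C2² + 2r_C2 − 40/9 = 0  ⇒  r_C2 = 4/3 (r>0 drops 1)
2. [ext C2·C3]  r_C2² + 23r_C2 − 292/9 = 0  ⇒  r_C2 = 4/3 (r>0 drops 1)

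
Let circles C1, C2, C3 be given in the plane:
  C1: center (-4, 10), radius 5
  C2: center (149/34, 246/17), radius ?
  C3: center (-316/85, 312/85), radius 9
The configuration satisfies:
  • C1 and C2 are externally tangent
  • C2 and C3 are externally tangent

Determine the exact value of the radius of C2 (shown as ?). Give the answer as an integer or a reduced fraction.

1. [ext C1·C2]  r_C2² + 10r_C2 − 261/4 = 0  ⇒  r_C2 = 9/2 (r>0 drops 1)
2. [ext C2·C3]  r_C2² + 18r_C2 − 405/4 = 0  ⇒  r_C2 = 9/2 (r>0 drops 1)

9/2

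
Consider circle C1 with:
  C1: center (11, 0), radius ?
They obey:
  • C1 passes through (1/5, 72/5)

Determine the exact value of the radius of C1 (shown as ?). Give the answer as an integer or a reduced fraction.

18

1. [C1∋P]  r_C1² − 324 = 0  ⇒  r_C1 = 18 (r>0 drops 1)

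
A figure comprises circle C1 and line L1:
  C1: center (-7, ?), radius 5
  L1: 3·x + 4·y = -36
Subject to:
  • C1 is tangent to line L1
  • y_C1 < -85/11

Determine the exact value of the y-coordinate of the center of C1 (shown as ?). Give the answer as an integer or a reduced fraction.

1. [C1‖L1]  y_C1² + (15/2)y_C1 − 25 = 0  ⇒  y_C1 = -10 or 5/2
2. given y_C1 < -85/11: keep -10

-10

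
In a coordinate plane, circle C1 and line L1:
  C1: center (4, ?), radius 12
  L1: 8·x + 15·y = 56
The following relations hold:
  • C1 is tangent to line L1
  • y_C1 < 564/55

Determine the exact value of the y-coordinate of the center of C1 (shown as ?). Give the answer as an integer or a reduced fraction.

-12

1. [C1‖L1]  y_C1² − (16/5)y_C1 − 912/5 = 0  ⇒  y_C1 = -12 or 76/5
2. given y_C1 < 564/55: keep -12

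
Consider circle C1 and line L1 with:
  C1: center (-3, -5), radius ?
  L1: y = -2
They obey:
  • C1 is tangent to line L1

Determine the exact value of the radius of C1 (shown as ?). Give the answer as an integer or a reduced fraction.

1. [C1‖L1]  r_C1² − 9 = 0  ⇒  r_C1 = 3 (r>0 drops 1)

3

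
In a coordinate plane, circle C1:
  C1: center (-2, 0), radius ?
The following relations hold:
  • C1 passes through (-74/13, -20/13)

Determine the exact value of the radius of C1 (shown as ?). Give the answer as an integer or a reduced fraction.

1. [C1∋P]  r_C1² − 16 = 0  ⇒  r_C1 = 4 (r>0 drops 1)

4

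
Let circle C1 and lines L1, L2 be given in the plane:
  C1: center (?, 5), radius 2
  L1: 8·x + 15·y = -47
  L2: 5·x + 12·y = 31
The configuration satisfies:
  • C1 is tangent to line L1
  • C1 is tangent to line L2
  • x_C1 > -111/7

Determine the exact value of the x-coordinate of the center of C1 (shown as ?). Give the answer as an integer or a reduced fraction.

-11

1. [C1‖L1]  x_C1² + (61/2)x_C1 + 429/2 = 0  ⇒  x_C1 = -39/2 or -11
2. [C1‖L2]  x_C1² + (58/5)x_C1 + 33/5 = 0  ⇒  x_C1 = -11 or -3/5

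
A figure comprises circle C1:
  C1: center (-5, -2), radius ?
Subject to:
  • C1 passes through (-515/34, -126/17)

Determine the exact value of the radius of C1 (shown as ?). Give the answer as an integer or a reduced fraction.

1. [C1∋P]  r_C1² − 529/4 = 0  ⇒  r_C1 = 23/2 (r>0 drops 1)

23/2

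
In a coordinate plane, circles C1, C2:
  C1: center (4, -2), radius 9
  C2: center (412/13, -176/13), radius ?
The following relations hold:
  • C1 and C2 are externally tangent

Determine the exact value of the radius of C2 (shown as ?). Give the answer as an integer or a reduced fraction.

21

1. [ext C1·C2]  r_C2² + 18r_C2 − 819 = 0  ⇒  r_C2 = 21 (r>0 drops 1)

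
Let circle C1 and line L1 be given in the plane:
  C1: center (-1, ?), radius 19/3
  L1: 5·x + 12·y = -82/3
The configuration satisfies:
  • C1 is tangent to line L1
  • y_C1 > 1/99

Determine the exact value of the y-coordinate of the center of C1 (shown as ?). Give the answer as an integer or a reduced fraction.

5

1. [C1‖L1]  y_C1² + (67/18)y_C1 − 785/18 = 0  ⇒  y_C1 = -157/18 or 5
2. given y_C1 > 1/99: keep 5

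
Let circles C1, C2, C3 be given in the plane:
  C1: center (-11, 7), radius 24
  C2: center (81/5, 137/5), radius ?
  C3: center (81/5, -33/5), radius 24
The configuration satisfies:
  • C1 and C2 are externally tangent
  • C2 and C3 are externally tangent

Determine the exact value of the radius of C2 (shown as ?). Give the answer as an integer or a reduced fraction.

10

1. [ext C1·C2]  r_C2² + 48r_C2 − 580 = 0  ⇒  r_C2 = 10 (r>0 drops 1)
2. [ext C2·C3]  r_C2² + 48r_C2 − 580 = 0  ⇒  r_C2 = 10 (r>0 drops 1)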